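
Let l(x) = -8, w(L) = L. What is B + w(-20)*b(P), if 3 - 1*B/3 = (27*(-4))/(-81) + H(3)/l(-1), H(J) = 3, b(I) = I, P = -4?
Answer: 689/8 ≈ 86.125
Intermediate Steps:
B = 49/8 (B = 9 - 3*((27*(-4))/(-81) + 3/(-8)) = 9 - 3*(-108*(-1/81) + 3*(-⅛)) = 9 - 3*(4/3 - 3/8) = 9 - 3*23/24 = 9 - 23/8 = 49/8 ≈ 6.1250)
B + w(-20)*b(P) = 49/8 - 20*(-4) = 49/8 + 80 = 689/8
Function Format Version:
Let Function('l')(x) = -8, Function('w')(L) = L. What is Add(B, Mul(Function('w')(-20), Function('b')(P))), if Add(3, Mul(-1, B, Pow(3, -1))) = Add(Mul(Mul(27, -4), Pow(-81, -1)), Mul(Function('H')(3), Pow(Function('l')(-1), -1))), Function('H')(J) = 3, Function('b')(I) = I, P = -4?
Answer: Rational(689, 8) ≈ 86.125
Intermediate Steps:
B = Rational(49, 8) (B = Add(9, Mul(-3, Add(Mul(Mul(27, -4), Pow(-81, -1)), Mul(3, Pow(-8, -1))))) = Add(9, Mul(-3, Add(Mul(-108, Rational(-1, 81)), Mul(3, Rational(-1, 8))))) = Add(9, Mul(-3, Add(Rational(4, 3), Rational(-3, 8)))) = Add(9, Mul(-3, Rational(23, 24))) = Add(9, Rational(-23, 8)) = Rational(49, 8) ≈ 6.1250)
Add(B, Mul(Function('w')(-20), Function('b')(P))) = Add(Rational(49, 8), Mul(-20, -4)) = Add(Rational(49, 8), 80) = Rational(689, 8)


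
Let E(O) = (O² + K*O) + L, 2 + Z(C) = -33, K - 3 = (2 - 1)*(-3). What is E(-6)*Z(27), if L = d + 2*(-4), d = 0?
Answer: -980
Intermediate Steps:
K = 0 (K = 3 + (2 - 1)*(-3) = 3 + 1*(-3) = 3 - 3 = 0)
Z(C) = -35 (Z(C) = -2 - 33 = -35)
L = -8 (L = 0 + 2*(-4) = 0 - 8 = -8)
E(O) = -8 + O² (E(O) = (O² + 0*O) - 8 = (O² + 0) - 8 = O² - 8 = -8 + O²)
E(-6)*Z(27) = (-8 + (-6)²)*(-35) = (-8 + 36)*(-35) = 28*(-35) = -980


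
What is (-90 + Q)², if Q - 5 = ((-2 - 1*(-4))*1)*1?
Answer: 6889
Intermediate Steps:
Q = 7 (Q = 5 + ((-2 - 1*(-4))*1)*1 = 5 + ((-2 + 4)*1)*1 = 5 + (2*1)*1 = 5 + 2*1 = 5 + 2 = 7)
(-90 + Q)² = (-90 + 7)² = (-83)² = 6889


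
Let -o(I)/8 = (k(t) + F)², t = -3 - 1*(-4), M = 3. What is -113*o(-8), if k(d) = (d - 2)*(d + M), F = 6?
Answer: 3616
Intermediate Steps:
t = 1 (t = -3 + 4 = 1)
k(d) = (-2 + d)*(3 + d) (k(d) = (d - 2)*(d + 3) = (-2 + d)*(3 + d))
o(I) = -32 (o(I) = -8*((-6 + 1 + 1²) + 6)² = -8*((-6 + 1 + 1) + 6)² = -8*(-4 + 6)² = -8*2² = -8*4 = -32)
-113*o(-8) = -113*(-32) = 3616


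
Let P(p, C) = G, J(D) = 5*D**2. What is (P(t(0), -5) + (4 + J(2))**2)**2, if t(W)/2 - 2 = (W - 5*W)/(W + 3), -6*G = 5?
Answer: 11909401/36 ≈ 3.3082e+5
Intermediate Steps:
G = -5/6 (G = -1/6*5 = -5/6 ≈ -0.83333)
t(W) = 4 - 8*W/(3 + W) (t(W) = 4 + 2*((W - 5*W)/(W + 3)) = 4 + 2*((-4*W)/(3 + W)) = 4 + 2*(-4*W/(3 + W)) = 4 - 8*W/(3 + W))
P(p, C) = -5/6
(P(t(0), -5) + (4 + J(2))**2)**2 = (-5/6 + (4 + 5*2**2)**2)**2 = (-5/6 + (4 + 5*4)**2)**2 = (-5/6 + (4 + 20)**2)**2 = (-5/6 + 24**2)**2 = (-5/6 + 576)**2 = (3451/6)**2 = 11909401/36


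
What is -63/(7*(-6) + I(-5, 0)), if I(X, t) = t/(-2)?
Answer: 3/2 ≈ 1.5000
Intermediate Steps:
I(X, t) = -t/2 (I(X, t) = t*(-½) = -t/2)
-63/(7*(-6) + I(-5, 0)) = -63/(7*(-6) - ½*0) = -63/(-42 + 0) = -63/(-42) = -63*(-1/42) = 3/2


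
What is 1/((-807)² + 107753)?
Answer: 1/759002 ≈ 1.3175e-6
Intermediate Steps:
1/((-807)² + 107753) = 1/(651249 + 107753) = 1/759002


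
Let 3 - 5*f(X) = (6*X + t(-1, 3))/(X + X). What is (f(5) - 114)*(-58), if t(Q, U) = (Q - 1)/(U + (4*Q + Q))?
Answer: 165329/25 ≈ 6613.2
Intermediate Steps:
t(Q, U) = (-1 + Q)/(U + 5*Q)
f(X) = ⅗ - (1 + 6*X)/(10*X) (f(X) = ⅗ - (6*X + (-1 - 1)/(3 + 5*(-1)))/(5*(X + X)) = ⅗ - (6*X - 2/(3 - 5))/(5*(2*X)) = ⅗ - (6*X - 2/(-2))*1/(2*X)/5 = ⅗ - (6*X - ½*(-2))*1/(2*X)/5 = ⅗ - (6*X + 1)*1/(2*X)/5 = ⅗ - (1 + 6*X)*1/(2*X)/5 = ⅗ - (1 + 6*X)/(10*X))
(f(5) - 114)*(-58) = (-⅒/5 - 114)*(-58) = (-⅒*⅕ - 114)*(-58) = (-1/50 - 114)*(-58) = -5701/50*(-58) = 165329/25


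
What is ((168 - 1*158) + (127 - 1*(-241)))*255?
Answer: 96390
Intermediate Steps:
((168 - 1*158) + (127 - 1*(-241)))*255 = ((168 - 158) + (127 + 241))*255 = (10 + 368)*255 = 378*255 = 96390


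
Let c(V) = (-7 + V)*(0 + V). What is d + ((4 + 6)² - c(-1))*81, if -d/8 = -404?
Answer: 10684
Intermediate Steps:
d = 3232 (d = -8*(-404) = 3232)
c(V) = V*(-7 + V) (c(V) = (-7 + V)*V = V*(-7 + V))
d + ((4 + 6)² - c(-1))*81 = 3232 + ((4 + 6)² - (-1)*(-7 - 1))*81 = 3232 + (10² - (-1)*(-8))*81 = 3232 + (100 - 1*8)*81 = 3232 + (100 - 8)*81 = 3232 + 92*81 = 3232 + 7452 = 10684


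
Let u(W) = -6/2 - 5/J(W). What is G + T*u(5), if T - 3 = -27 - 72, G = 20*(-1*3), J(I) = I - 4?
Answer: 708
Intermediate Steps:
J(I) = -4 + I
u(W) = -3 - 5/(-4 + W) (u(W) = -6/2 - 5/(-4 + W) = -6*½ - 5/(-4 + W) = -3 - 5/(-4 + W))
G = -60 (G = 20*(-3) = -60)
T = -96 (T = 3 + (-27 - 72) = 3 - 99 = -96)
G + T*u(5) = -60 - 96*(7 - 3*5)/(-4 + 5) = -60 - 96*(7 - 15)/1 = -60 - 96*(-8) = -60 + 768 = 708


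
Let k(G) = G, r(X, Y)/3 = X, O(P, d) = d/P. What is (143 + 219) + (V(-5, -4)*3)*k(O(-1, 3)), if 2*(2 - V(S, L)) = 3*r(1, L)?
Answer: 769/2 ≈ 384.50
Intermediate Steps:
r(X, Y) = 3*X
V(S, L) = -5/2 (V(S, L) = 2 - 3*3*1/2 = 2 - 3*3/2 = 2 - ½*9 = 2 - 9/2 = -5/2)
(143 + 219) + (V(-5, -4)*3)*k(O(-1, 3)) = (143 + 219) + (-5/2*3)*(3/(-1)) = 362 - 45*(-1)/2 = 362 - 15/2*(-3) = 362 + 45/2 = 769/2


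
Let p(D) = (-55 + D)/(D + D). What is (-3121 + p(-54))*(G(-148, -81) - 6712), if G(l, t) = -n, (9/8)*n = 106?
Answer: 5160190126/243 ≈ 2.1235e+7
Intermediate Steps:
n = 848/9 (n = (8/9)*106 = 848/9 ≈ 94.222)
G(l, t) = -848/9 (G(l, t) = -1*848/9 = -848/9)
p(D) = (-55 + D)/(2*D) (p(D) = (-55 + D)/((2*D)) = (-55 + D)*(1/(2*D)) = (-55 + D)/(2*D))
(-3121 + p(-54))*(G(-148, -81) - 6712) = (-3121 + (½)*(-55 - 54)/(-54))*(-848/9 - 6712) = (-3121 + (½)*(-1/54)*(-109))*(-61256/9) = (-3121 + 109/108)*(-61256/9) = -336959/108*(-61256/9) = 5160190126/243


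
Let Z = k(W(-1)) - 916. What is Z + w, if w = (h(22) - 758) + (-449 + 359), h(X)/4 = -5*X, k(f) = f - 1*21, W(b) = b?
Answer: -2226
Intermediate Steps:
k(f) = -21 + f (k(f) = f - 21 = -21 + f)
h(X) = -20*X (h(X) = 4*(-5*X) = -20*X)
w = -1288 (w = (-20*22 - 758) + (-449 + 359) = (-440 - 758) - 90 = -1198 - 90 = -1288)
Z = -938 (Z = (-21 - 1) - 916 = -22 - 916 = -938)
Z + w = -938 - 1288 = -2226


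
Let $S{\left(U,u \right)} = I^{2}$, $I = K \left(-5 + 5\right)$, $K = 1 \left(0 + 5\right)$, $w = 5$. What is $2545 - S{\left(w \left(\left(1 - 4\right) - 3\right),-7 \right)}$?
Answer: $2545$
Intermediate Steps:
$K = 5$ ($K = 1 \cdot 5 = 5$)
$I = 0$ ($I = 5 \left(-5 + 5\right) = 5 \cdot 0 = 0$)
$S{\left(U,u \right)} = 0$ ($S{\left(U,u \right)} = 0^{2} = 0$)
$2545 - S{\left(w \left(\left(1 - 4\right) - 3\right),-7 \right)} = 2545 - 0 = 2545 + 0 = 2545$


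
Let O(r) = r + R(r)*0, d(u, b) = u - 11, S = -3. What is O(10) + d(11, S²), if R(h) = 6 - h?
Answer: 10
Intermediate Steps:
d(u, b) = -11 + u
O(r) = r (O(r) = r + (6 - r)*0 = r + 0 = r)
O(10) + d(11, S²) = 10 + (-11 + 11) = 10 + 0 = 10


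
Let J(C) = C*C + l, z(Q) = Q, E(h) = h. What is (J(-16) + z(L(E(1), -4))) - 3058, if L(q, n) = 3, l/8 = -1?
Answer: -2807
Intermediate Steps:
l = -8 (l = 8*(-1) = -8)
J(C) = -8 + C² (J(C) = C*C - 8 = C² - 8 = -8 + C²)
(J(-16) + z(L(E(1), -4))) - 3058 = ((-8 + (-16)²) + 3) - 3058 = ((-8 + 256) + 3) - 3058 = (248 + 3) - 3058 = 251 - 3058 = -2807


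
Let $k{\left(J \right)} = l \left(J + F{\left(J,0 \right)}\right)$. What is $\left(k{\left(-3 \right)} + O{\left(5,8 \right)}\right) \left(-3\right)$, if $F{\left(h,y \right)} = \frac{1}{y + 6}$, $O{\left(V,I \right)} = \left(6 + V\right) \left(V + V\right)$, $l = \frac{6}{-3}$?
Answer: $-347$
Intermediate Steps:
$l = -2$ ($l = 6 \left(- \frac{1}{3}\right) = -2$)
$O{\left(V,I \right)} = 2 V \left(6 + V\right)$ ($O{\left(V,I \right)} = \left(6 + V\right) 2 V = 2 V \left(6 + V\right)$)
$F{\left(h,y \right)} = \frac{1}{6 + y}$
$k{\left(J \right)} = - \frac{1}{3} - 2 J$ ($k{\left(J \right)} = - 2 \left(J + \frac{1}{6 + 0}\right) = - 2 \left(J + \frac{1}{6}\right) = - 2 \left(\frac{1}{6} + J\right) = - \frac{1}{3} - 2 J$)
$\left(k{\left(-3 \right)} + O{\left(5,8 \right)}\right) \left(-3\right) = \left(\left(- \frac{1}{3} - -6\right) + 2 \cdot 5 \left(6 + 5\right)\right) \left(-3\right) = \left(\left(- \frac{1}{3} + 6\right) + 2 \cdot 5 \cdot 11\right) \left(-3\right) = \left(\frac{17}{3} + 110\right) \left(-3\right) = \frac{347}{3} \left(-3\right) = -347$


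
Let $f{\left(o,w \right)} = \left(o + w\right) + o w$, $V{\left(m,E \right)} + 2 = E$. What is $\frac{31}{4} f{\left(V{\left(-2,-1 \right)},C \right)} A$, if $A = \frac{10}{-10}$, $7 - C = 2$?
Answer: $\frac{403}{4} \approx 100.75$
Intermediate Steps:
$V{\left(m,E \right)} = -2 + E$
$C = 5$ ($C = 7 - 2 = 5$)
$A = -1$ ($A = 10 \left(- \frac{1}{10}\right) = -1$)
$f{\left(o,w \right)} = o + w + o w$
$\frac{31}{4} f{\left(V{\left(-2,-1 \right)},C \right)} A = \frac{31}{4} \left(\left(-2 - 1\right) + 5 + \left(-2 - 1\right) 5\right) \left(-1\right) = 31 \cdot \frac{1}{4} \left(-3 + 5 - 15\right) \left(-1\right) = \frac{31 \left(-3 + 5 - 15\right)}{4} \left(-1\right) = \frac{31}{4} \left(-13\right) \left(-1\right) = \left(- \frac{403}{4}\right) \left(-1\right) = \frac{403}{4}$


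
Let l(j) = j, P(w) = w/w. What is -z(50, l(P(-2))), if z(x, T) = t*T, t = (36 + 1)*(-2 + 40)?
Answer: -1406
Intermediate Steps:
P(w) = 1
t = 1406 (t = 37*38 = 1406)
z(x, T) = 1406*T
-z(50, l(P(-2))) = -1406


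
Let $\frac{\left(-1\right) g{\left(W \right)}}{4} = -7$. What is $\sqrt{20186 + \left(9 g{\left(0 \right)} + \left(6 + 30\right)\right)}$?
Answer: $\sqrt{20474} \approx 143.09$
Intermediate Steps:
$g{\left(W \right)} = 28$ ($g{\left(W \right)} = \left(-4\right) \left(-7\right) = 28$)
$\sqrt{20186 + \left(9 g{\left(0 \right)} + \left(6 + 30\right)\right)} = \sqrt{20186 + \left(9 \cdot 28 + \left(6 + 30\right)\right)} = \sqrt{20186 + \left(252 + 36\right)} = \sqrt{20186 + 288} = \sqrt{20474}$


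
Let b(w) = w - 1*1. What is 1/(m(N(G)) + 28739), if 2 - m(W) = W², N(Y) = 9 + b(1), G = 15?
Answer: 1/28660 ≈ 3.4892e-5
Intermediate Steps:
b(w) = -1 + w (b(w) = w - 1 = -1 + w)
N(Y) = 9 (N(Y) = 9 + (-1 + 1) = 9 + 0 = 9)
m(W) = 2 - W²
1/(m(N(G)) + 28739) = 1/((2 - 1*9²) + 28739) = 1/((2 - 1*81) + 28739) = 1/((2 - 81) + 28739) = 1/(-79 + 28739) = 1/28660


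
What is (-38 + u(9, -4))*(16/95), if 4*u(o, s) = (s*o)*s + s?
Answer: -48/95 ≈ -0.50526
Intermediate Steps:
u(o, s) = s/4 + o*s²/4 (u(o, s) = ((s*o)*s + s)/4 = ((o*s)*s + s)/4 = (o*s² + s)/4 = (s + o*s²)/4 = s/4 + o*s²/4)
(-38 + u(9, -4))*(16/95) = (-38 + (¼)*(-4)*(1 + 9*(-4)))*(16/95) = (-38 + (¼)*(-4)*(1 - 36))*(16*(1/95)) = (-38 + (¼)*(-4)*(-35))*(16/95) = (-38 + 35)*(16/95) = -3*16/95 = -48/95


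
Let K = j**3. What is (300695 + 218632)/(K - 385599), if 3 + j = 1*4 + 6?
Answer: -519327/385256 ≈ -1.3480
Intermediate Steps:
j = 7 (j = -3 + (1*4 + 6) = -3 + (4 + 6) = -3 + 10 = 7)
K = 343 (K = 7**3 = 343)
(300695 + 218632)/(K - 385599) = (300695 + 218632)/(343 - 385599) = 519327/(-385256) = 519327*(-1/385256) = -519327/385256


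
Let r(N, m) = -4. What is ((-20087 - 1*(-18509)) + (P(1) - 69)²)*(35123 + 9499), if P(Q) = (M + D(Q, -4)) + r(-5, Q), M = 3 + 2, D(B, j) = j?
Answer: 160906932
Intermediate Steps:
M = 5
P(Q) = -3 (P(Q) = (5 - 4) - 4 = 1 - 4 = -3)
((-20087 - 1*(-18509)) + (P(1) - 69)²)*(35123 + 9499) = ((-20087 - 1*(-18509)) + (-3 - 69)²)*(35123 + 9499) = ((-20087 + 18509) + (-72)²)*44622 = (-1578 + 5184)*44622 = 3606*44622 = 160906932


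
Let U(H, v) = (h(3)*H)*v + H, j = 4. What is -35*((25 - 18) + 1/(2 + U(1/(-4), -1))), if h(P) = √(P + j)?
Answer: -805/3 + 10*√7/3 ≈ -259.51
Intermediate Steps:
h(P) = √(4 + P) (h(P) = √(P + 4) = √(4 + P))
U(H, v) = H + H*v*√7 (U(H, v) = (√(4 + 3)*H)*v + H = (√7*H)*v + H = (H*√7)*v + H = H*v*√7 + H = H + H*v*√7)
-35*((25 - 18) + 1/(2 + U(1/(-4), -1))) = -35*((25 - 18) + 1/(2 + (1 - √7)/(-4))) = -35*(7 + 1/(2 - (1 - √7)/4)) = -35*(7 + 1/(2 + (-¼ + √7/4))) = -35*(7 + 1/(7/4 + √7/4)) = -245 - 35/(7/4 + √7/4)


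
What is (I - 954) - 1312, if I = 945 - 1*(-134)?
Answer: -1187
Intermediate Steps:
I = 1079 (I = 945 + 134 = 1079)
(I - 954) - 1312 = (1079 - 954) - 1312 = 125 - 1312 = -1187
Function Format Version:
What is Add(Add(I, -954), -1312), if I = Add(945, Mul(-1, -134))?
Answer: -1187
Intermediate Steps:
I = 1079 (I = Add(945, 134) = 1079)
Add(Add(I, -954), -1312) = Add(Add(1079, -954), -1312) = Add(125, -1312) = -1187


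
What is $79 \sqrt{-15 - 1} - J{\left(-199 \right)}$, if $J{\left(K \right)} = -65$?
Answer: $65 + 316 i \approx 65.0 + 316.0 i$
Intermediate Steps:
$79 \sqrt{-15 - 1} - J{\left(-199 \right)} = 79 \sqrt{-15 - 1} - -65 = 79 \sqrt{-16} + 65 = 79 \cdot 4 i + 65 = 316 i + 65 = 65 + 316 i$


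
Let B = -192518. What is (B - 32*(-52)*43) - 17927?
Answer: -138893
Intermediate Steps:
(B - 32*(-52)*43) - 17927 = (-192518 - 32*(-52)*43) - 17927 = (-192518 + 1664*43) - 17927 = (-192518 + 71552) - 17927 = -120966 - 17927 = -138893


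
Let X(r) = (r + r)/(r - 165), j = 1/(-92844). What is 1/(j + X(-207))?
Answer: 2878164/3203087 ≈ 0.89856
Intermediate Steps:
j = -1/92844 ≈ -1.0771e-5
X(r) = 2*r/(-165 + r) (X(r) = (2*r)/(-165 + r) = 2*r/(-165 + r))
1/(j + X(-207)) = 1/(-1/92844 + 2*(-207)/(-165 - 207)) = 1/(-1/92844 + 2*(-207)/(-372)) = 1/(-1/92844 + 2*(-207)*(-1/372)) = 1/(-1/92844 + 69/62) = 1/(3203087/2878164) = 2878164/3203087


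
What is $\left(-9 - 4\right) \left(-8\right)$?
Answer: $104$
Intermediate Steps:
$\left(-9 - 4\right) \left(-8\right) = \left(-13\right) \left(-8\right) = 104$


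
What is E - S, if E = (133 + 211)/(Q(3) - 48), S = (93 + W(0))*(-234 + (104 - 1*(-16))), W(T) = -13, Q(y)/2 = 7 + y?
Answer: 63754/7 ≈ 9107.7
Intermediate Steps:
Q(y) = 14 + 2*y (Q(y) = 2*(7 + y) = 14 + 2*y)
S = -9120 (S = (93 - 13)*(-234 + (104 - 1*(-16))) = 80*(-234 + (104 + 16)) = 80*(-234 + 120) = 80*(-114) = -9120)
E = -86/7 (E = (133 + 211)/((14 + 2*3) - 48) = 344/((14 + 6) - 48) = 344/(20 - 48) = 344/(-28) = 344*(-1/28) = -86/7 ≈ -12.286)
E - S = -86/7 - 1*(-9120) = -86/7 + 9120 = 63754/7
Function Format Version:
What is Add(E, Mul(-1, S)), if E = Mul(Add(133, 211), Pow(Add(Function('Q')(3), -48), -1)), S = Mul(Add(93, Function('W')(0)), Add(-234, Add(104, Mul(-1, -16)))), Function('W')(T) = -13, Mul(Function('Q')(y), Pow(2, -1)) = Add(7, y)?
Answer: Rational(63754, 7) ≈ 9107.7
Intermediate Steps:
Function('Q')(y) = Add(14, Mul(2, y)) (Function('Q')(y) = Mul(2, Add(7, y)) = Add(14, Mul(2, y)))
S = -9120 (S = Mul(Add(93, -13), Add(-234, Add(104, Mul(-1, -16)))) = Mul(80, Add(-234, Add(104, 16))) = Mul(80, Add(-234, 120)) = Mul(80, -114) = -9120)
E = Rational(-86, 7) (E = Mul(Add(133, 211), Pow(Add(Add(14, Mul(2, 3)), -48), -1)) = Mul(344, Pow(Add(Add(14, 6), -48), -1)) = Mul(344, Pow(Add(20, -48), -1)) = Mul(344, Pow(-28, -1)) = Mul(344, Rational(-1, 28)) = Rational(-86, 7) ≈ -12.286)
Add(E, Mul(-1, S)) = Add(Rational(-86, 7), Mul(-1, -9120)) = Add(Rational(-86, 7), 9120) = Rational(63754, 7)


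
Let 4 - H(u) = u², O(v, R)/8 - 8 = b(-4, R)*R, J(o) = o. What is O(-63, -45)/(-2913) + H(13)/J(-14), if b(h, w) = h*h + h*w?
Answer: 1467589/40782 ≈ 35.986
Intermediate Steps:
b(h, w) = h² + h*w
O(v, R) = 64 + 8*R*(16 - 4*R) (O(v, R) = 64 + 8*((-4*(-4 + R))*R) = 64 + 8*((16 - 4*R)*R) = 64 + 8*(R*(16 - 4*R)) = 64 + 8*R*(16 - 4*R))
H(u) = 4 - u²
O(-63, -45)/(-2913) + H(13)/J(-14) = (64 + 32*(-45)*(4 - 1*(-45)))/(-2913) + (4 - 1*13²)/(-14) = (64 + 32*(-45)*(4 + 45))*(-1/2913) + (4 - 1*169)*(-1/14) = (64 + 32*(-45)*49)*(-1/2913) + (4 - 169)*(-1/14) = (64 - 70560)*(-1/2913) - 165*(-1/14) = -70496*(-1/2913) + 165/14 = 70496/2913 + 165/14 = 1467589/40782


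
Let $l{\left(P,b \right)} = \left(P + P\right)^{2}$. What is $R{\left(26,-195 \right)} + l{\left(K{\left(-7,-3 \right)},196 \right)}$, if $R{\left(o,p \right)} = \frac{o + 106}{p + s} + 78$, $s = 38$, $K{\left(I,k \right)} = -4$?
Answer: $\frac{22162}{157} \approx 141.16$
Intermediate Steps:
$l{\left(P,b \right)} = 4 P^{2}$ ($l{\left(P,b \right)} = \left(2 P\right)^{2} = 4 P^{2}$)
$R{\left(o,p \right)} = 78 + \frac{106 + o}{38 + p}$ ($R{\left(o,p \right)} = \frac{o + 106}{p + 38} + 78 = \frac{106 + o}{38 + p} + 78 = 78 + \frac{106 + o}{38 + p}$)
$R{\left(26,-195 \right)} + l{\left(K{\left(-7,-3 \right)},196 \right)} = \frac{3070 + 26 + 78 \left(-195\right)}{38 - 195} + 4 \left(-4\right)^{2} = \frac{3070 + 26 - 15210}{-157} + 4 \cdot 16 = \left(- \frac{1}{157}\right) \left(-12114\right) + 64 = \frac{12114}{157} + 64 = \frac{22162}{157}$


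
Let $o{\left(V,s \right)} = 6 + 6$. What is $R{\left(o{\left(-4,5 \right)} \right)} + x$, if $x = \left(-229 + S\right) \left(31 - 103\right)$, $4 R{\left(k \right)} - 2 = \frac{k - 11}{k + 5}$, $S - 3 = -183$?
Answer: $\frac{2002499}{68} \approx 29449.0$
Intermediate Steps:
$S = -180$ ($S = 3 - 183 = -180$)
$o{\left(V,s \right)} = 12$
$R{\left(k \right)} = \frac{1}{2} + \frac{-11 + k}{4 \left(5 + k\right)}$ ($R{\left(k \right)} = \frac{1}{2} + \frac{\left(k - 11\right) \frac{1}{k + 5}}{4} = \frac{1}{2} + \frac{\left(-11 + k\right) \frac{1}{5 + k}}{4} = \frac{1}{2} + \frac{\frac{1}{5 + k} \left(-11 + k\right)}{4} = \frac{1}{2} + \frac{-11 + k}{4 \left(5 + k\right)}$)
$x = 29448$ ($x = \left(-229 - 180\right) \left(31 - 103\right) = \left(-409\right) \left(-72\right) = 29448$)
$R{\left(o{\left(-4,5 \right)} \right)} + x = \frac{-1 + 3 \cdot 12}{4 \left(5 + 12\right)} + 29448 = \frac{-1 + 36}{4 \cdot 17} + 29448 = \frac{1}{4} \cdot \frac{1}{17} \cdot 35 + 29448 = \frac{35}{68} + 29448 = \frac{2002499}{68}$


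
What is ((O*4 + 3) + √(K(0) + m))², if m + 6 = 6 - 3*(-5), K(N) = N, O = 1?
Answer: (7 + √15)² ≈ 118.22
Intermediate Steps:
m = 15 (m = -6 + (6 - 3*(-5)) = -6 + (6 + 15) = -6 + 21 = 15)
((O*4 + 3) + √(K(0) + m))² = ((1*4 + 3) + √(0 + 15))² = ((4 + 3) + √15)² = (7 + √15)²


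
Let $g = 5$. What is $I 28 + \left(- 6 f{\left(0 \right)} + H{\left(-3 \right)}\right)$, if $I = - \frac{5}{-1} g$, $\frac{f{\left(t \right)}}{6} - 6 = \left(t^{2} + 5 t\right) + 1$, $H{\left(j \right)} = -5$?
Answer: $443$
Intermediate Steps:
$f{\left(t \right)} = 42 + 6 t^{2} + 30 t$ ($f{\left(t \right)} = 36 + 6 \left(\left(t^{2} + 5 t\right) + 1\right) = 36 + 6 \left(1 + t^{2} + 5 t\right) = 36 + \left(6 + 6 t^{2} + 30 t\right) = 42 + 6 t^{2} + 30 t$)
$I = 25$ ($I = - \frac{5}{-1} \cdot 5 = \left(-5\right) \left(-1\right) 5 = 5 \cdot 5 = 25$)
$I 28 + \left(- 6 f{\left(0 \right)} + H{\left(-3 \right)}\right) = 25 \cdot 28 - \left(5 + 6 \left(42 + 6 \cdot 0^{2} + 30 \cdot 0\right)\right) = 700 - \left(5 + 6 \left(42 + 6 \cdot 0 + 0\right)\right) = 700 - \left(5 + 6 \left(42 + 0 + 0\right)\right) = 700 - 257 = 443$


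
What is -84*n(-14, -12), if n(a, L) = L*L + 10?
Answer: -12936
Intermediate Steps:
n(a, L) = 10 + L² (n(a, L) = L² + 10 = 10 + L²)
-84*n(-14, -12) = -84*(10 + (-12)²) = -84*(10 + 144) = -84*154 = -12936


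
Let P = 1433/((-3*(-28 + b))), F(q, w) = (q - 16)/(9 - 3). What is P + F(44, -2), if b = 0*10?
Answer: 1825/84 ≈ 21.726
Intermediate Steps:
b = 0
F(q, w) = -8/3 + q/6 (F(q, w) = (-16 + q)/6 = (-16 + q)*(⅙) = -8/3 + q/6)
P = 1433/84 (P = 1433/((-3*(-28 + 0))) = 1433/((-3*(-28))) = 1433/84 ≈ 17.060)
P + F(44, -2) = 1433/84 + (-8/3 + (⅙)*44) = 1433/84 + (-8/3 + 22/3) = 1433/84 + 14/3 = 1825/84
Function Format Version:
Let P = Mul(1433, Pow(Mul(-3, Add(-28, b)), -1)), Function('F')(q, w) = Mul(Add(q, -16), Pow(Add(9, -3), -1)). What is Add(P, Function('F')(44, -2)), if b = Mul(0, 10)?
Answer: Rational(1825, 84) ≈ 21.726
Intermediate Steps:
b = 0
Function('F')(q, w) = Add(Rational(-8, 3), Mul(Rational(1, 6), q)) (Function('F')(q, w) = Mul(Add(-16, q), Pow(6, -1)) = Mul(Add(-16, q), Rational(1, 6)) = Add(Rational(-8, 3), Mul(Rational(1, 6), q)))
P = Rational(1433, 84) (P = Mul(1433, Pow(Mul(-3, Add(-28, 0)), -1)) = Mul(1433, Pow(Mul(-3, -28), -1)) = Mul(1433, Pow(84, -1)) = Mul(1433, Rational(1, 84)) = Rational(1433, 84) ≈ 17.060)
Add(P, Function('F')(44, -2)) = Add(Rational(1433, 84), Add(Rational(-8, 3), Mul(Rational(1, 6), 44))) = Add(Rational(1433, 84), Add(Rational(-8, 3), Rational(22, 3))) = Add(Rational(1433, 84), Rational(14, 3)) = Rational(1825, 84)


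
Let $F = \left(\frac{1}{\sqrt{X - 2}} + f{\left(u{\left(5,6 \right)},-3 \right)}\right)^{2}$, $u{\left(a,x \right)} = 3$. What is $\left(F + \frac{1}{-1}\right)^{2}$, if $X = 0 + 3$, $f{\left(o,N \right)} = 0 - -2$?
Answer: $64$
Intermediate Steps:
$f{\left(o,N \right)} = 2$ ($f{\left(o,N \right)} = 0 + 2 = 2$)
$X = 3$
$F = 9$ ($F = \left(\frac{1}{\sqrt{3 - 2}} + 2\right)^{2} = \left(\frac{1}{\sqrt{1}} + 2\right)^{2} = \left(1^{-1} + 2\right)^{2} = \left(1 + 2\right)^{2} = 3^{2} = 9$)
$\left(F + \frac{1}{-1}\right)^{2} = \left(9 + \frac{1}{-1}\right)^{2} = \left(9 - 1\right)^{2} = 8^{2} = 64$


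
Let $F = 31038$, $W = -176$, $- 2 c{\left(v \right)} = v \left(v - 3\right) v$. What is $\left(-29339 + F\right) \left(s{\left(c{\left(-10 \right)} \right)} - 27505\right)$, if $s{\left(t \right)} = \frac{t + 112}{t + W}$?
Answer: $- \frac{3691532832}{79} \approx -4.6728 \cdot 10^{7}$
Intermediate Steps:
$c{\left(v \right)} = - \frac{v^{2} \left(-3 + v\right)}{2}$ ($c{\left(v \right)} = - \frac{v \left(v - 3\right) v}{2} = - \frac{v \left(-3 + v\right) v}{2} = - \frac{v^{2} \left(-3 + v\right)}{2}$)
$s{\left(t \right)} = \frac{112 + t}{-176 + t}$ ($s{\left(t \right)} = \frac{t + 112}{t - 176} = \frac{112 + t}{-176 + t}$)
$\left(-29339 + F\right) \left(s{\left(c{\left(-10 \right)} \right)} - 27505\right) = \left(-29339 + 31038\right) \left(\frac{112 + \frac{\left(-10\right)^{2} \left(3 - -10\right)}{2}}{-176 + \frac{\left(-10\right)^{2} \left(3 - -10\right)}{2}} - 27505\right) = 1699 \left(\frac{112 + \frac{1}{2} \cdot 100 \left(3 + 10\right)}{-176 + \frac{1}{2} \cdot 100 \left(3 + 10\right)} - 27505\right) = 1699 \left(\frac{112 + \frac{1}{2} \cdot 100 \cdot 13}{-176 + \frac{1}{2} \cdot 100 \cdot 13} - 27505\right) = 1699 \left(\frac{112 + 650}{-176 + 650} - 27505\right) = 1699 \left(\frac{1}{474} \cdot 762 - 27505\right) = 1699 \left(\frac{127}{79} - 27505\right) = 1699 \left(- \frac{2172768}{79}\right) = - \frac{3691532832}{79}$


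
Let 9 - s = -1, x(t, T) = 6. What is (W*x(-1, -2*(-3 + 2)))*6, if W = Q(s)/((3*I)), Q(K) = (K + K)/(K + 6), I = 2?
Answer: 15/2 ≈ 7.5000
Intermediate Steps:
s = 10 (s = 9 - 1*(-1) = 9 + 1 = 10)
Q(K) = 2*K/(6 + K) (Q(K) = (2*K)/(6 + K) = 2*K/(6 + K))
W = 5/24 (W = (2*10/(6 + 10))/((3*2)) = (2*10/16)/6 = (2*10*(1/16))*(1/6) = (5/4)*(1/6) = 5/24 ≈ 0.20833)
(W*x(-1, -2*(-3 + 2)))*6 = ((5/24)*6)*6 = (5/4)*6 = 15/2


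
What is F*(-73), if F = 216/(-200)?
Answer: 1971/25 ≈ 78.840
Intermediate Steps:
F = -27/25 (F = 216*(-1/200) = -27/25 ≈ -1.0800)
F*(-73) = -27/25*(-73) = 1971/25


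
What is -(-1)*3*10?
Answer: 30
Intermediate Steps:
-(-1)*3*10 = -1*(-3)*10 = 3*10 = 30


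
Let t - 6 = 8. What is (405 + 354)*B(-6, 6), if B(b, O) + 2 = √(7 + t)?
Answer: -1518 + 759*√21 ≈ 1960.2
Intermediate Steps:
t = 14 (t = 6 + 8 = 14)
B(b, O) = -2 + √21 (B(b, O) = -2 + √(7 + 14) = -2 + √21)
(405 + 354)*B(-6, 6) = (405 + 354)*(-2 + √21) = 759*(-2 + √21) = -1518 + 759*√21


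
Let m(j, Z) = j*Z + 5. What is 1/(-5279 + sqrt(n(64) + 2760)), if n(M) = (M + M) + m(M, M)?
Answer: -5279/27860852 - sqrt(6989)/27860852 ≈ -0.00019248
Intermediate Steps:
m(j, Z) = 5 + Z*j (m(j, Z) = Z*j + 5 = 5 + Z*j)
n(M) = 5 + M**2 + 2*M (n(M) = (M + M) + (5 + M*M) = 2*M + (5 + M**2) = 5 + M**2 + 2*M)
1/(-5279 + sqrt(n(64) + 2760)) = 1/(-5279 + sqrt((5 + 64**2 + 2*64) + 2760)) = 1/(-5279 + sqrt((5 + 4096 + 128) + 2760)) = 1/(-5279 + sqrt(4229 + 2760)) = 1/(-5279 + sqrt(6989))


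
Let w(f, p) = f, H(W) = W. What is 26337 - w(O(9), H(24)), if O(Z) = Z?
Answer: 26328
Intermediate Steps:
26337 - w(O(9), H(24)) = 26337 - 1*9 = 26337 - 9 = 26328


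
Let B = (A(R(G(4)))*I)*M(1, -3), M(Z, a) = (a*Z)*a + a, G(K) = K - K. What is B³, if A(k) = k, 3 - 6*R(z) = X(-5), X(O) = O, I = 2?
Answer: 4096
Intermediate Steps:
G(K) = 0
M(Z, a) = a + Z*a² (M(Z, a) = (Z*a)*a + a = Z*a² + a = a + Z*a²)
R(z) = 4/3 (R(z) = ½ - ⅙*(-5) = ½ + ⅚ = 4/3)
B = 16 (B = ((4/3)*2)*(-3*(1 + 1*(-3))) = 8*(-3*(1 - 3))/3 = 8*(-3*(-2))/3 = (8/3)*6 = 16)
B³ = 16³ = 4096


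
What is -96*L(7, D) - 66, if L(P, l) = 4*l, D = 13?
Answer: -5058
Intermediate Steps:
-96*L(7, D) - 66 = -384*13 - 66 = -96*52 - 66 = -4992 - 66 = -5058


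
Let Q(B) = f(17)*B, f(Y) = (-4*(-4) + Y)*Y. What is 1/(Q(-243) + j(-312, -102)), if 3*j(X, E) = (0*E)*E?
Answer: -1/136323 ≈ -7.3355e-6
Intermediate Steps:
f(Y) = Y*(16 + Y) (f(Y) = (16 + Y)*Y = Y*(16 + Y))
j(X, E) = 0 (j(X, E) = ((0*E)*E)/3 = (0*E)/3 = (⅓)*0 = 0)
Q(B) = 561*B (Q(B) = (17*(16 + 17))*B = (17*33)*B = 561*B)
1/(Q(-243) + j(-312, -102)) = 1/(561*(-243) + 0) = 1/(-136323 + 0) = 1/(-136323) = -1/136323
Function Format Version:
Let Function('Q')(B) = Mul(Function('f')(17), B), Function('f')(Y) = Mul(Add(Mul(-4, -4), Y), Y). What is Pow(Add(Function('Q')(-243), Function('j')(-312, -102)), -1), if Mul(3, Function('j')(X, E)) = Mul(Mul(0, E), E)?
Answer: Rational(-1, 136323) ≈ -7.3355e-6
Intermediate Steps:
Function('f')(Y) = Mul(Y, Add(16, Y)) (Function('f')(Y) = Mul(Add(16, Y), Y) = Mul(Y, Add(16, Y)))
Function('j')(X, E) = 0 (Function('j')(X, E) = Mul(Rational(1, 3), Mul(Mul(0, E), E)) = Mul(Rational(1, 3), Mul(0, E)) = Mul(Rational(1, 3), 0) = 0)
Function('Q')(B) = Mul(561, B) (Function('Q')(B) = Mul(Mul(17, Add(16, 17)), B) = Mul(Mul(17, 33), B) = Mul(561, B))
Pow(Add(Function('Q')(-243), Function('j')(-312, -102)), -1) = Pow(Add(Mul(561, -243), 0), -1) = Pow(Add(-136323, 0), -1) = Pow(-136323, -1) = Rational(-1, 136323)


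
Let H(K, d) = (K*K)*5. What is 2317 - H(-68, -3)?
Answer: -20803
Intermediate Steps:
H(K, d) = 5*K**2 (H(K, d) = K**2*5 = 5*K**2)
2317 - H(-68, -3) = 2317 - 5*(-68)**2 = 2317 - 5*4624 = 2317 - 1*23120 = 2317 - 23120 = -20803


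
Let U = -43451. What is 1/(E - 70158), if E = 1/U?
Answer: -43451/3048435259 ≈ -1.4254e-5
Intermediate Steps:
E = -1/43451 (E = 1/(-43451) = -1/43451 ≈ -2.3014e-5)
1/(E - 70158) = 1/(-1/43451 - 70158) = 1/(-3048435259/43451) = -43451/3048435259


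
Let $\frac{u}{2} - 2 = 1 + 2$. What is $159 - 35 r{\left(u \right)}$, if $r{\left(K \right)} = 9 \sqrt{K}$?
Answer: $159 - 315 \sqrt{10} \approx -837.12$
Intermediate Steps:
$u = 10$ ($u = 4 + 2 \left(1 + 2\right) = 4 + 2 \cdot 3 = 4 + 6 = 10$)
$159 - 35 r{\left(u \right)} = 159 - 35 \cdot 9 \sqrt{10} = 159 - 315 \sqrt{10}$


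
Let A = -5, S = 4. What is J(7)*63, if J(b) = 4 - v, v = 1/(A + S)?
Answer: 315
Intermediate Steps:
v = -1 (v = 1/(-5 + 4) = 1/(-1) = -1)
J(b) = 5 (J(b) = 4 - 1*(-1) = 4 + 1 = 5)
J(7)*63 = 5*63 = 315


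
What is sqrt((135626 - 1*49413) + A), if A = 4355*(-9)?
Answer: sqrt(47018) ≈ 216.84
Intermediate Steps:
A = -39195
sqrt((135626 - 1*49413) + A) = sqrt((135626 - 1*49413) - 39195) = sqrt((135626 - 49413) - 39195) = sqrt(86213 - 39195) = sqrt(47018)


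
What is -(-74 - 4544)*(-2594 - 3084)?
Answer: -26221004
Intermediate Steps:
-(-74 - 4544)*(-2594 - 3084) = -(-4618)*(-5678) = -1*26221004 = -26221004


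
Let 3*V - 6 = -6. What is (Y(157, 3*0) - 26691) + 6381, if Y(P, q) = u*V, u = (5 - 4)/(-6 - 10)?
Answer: -20310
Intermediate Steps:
V = 0 (V = 2 + (⅓)*(-6) = 2 - 2 = 0)
u = -1/16 (u = 1/(-16) = 1*(-1/16) = -1/16 ≈ -0.062500)
Y(P, q) = 0 (Y(P, q) = -1/16*0 = 0)
(Y(157, 3*0) - 26691) + 6381 = (0 - 26691) + 6381 = -26691 + 6381 = -20310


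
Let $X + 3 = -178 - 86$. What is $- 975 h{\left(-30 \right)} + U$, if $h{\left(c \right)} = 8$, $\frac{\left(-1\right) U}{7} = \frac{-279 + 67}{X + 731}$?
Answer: $- \frac{904429}{116} \approx -7796.8$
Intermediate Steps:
$X = -267$ ($X = -3 - 264 = -267$)
$U = \frac{371}{116}$ ($U = - 7 \frac{-279 + 67}{-267 + 731} = - 7 \left(- \frac{212}{464}\right) = - 7 \left(\left(-212\right) \frac{1}{464}\right) = \left(-7\right) \left(- \frac{53}{116}\right) = \frac{371}{116} \approx 3.1983$)
$- 975 h{\left(-30 \right)} + U = \left(-975\right) 8 + \frac{371}{116} = -7800 + \frac{371}{116} = - \frac{904429}{116}$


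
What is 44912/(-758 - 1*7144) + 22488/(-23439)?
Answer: -205065424/30869163 ≈ -6.6431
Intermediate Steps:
44912/(-758 - 1*7144) + 22488/(-23439) = 44912/(-758 - 7144) + 22488*(-1/23439) = 44912/(-7902) - 7496/7813 = 44912*(-1/7902) - 7496/7813 = -22456/3951 - 7496/7813 = -205065424/30869163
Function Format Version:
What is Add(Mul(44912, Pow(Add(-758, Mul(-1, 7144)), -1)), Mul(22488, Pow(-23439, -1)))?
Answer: Rational(-205065424, 30869163) ≈ -6.6431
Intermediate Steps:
Add(Mul(44912, Pow(Add(-758, Mul(-1, 7144)), -1)), Mul(22488, Pow(-23439, -1))) = Add(Mul(44912, Pow(Add(-758, -7144), -1)), Mul(22488, Rational(-1, 23439))) = Add(Mul(44912, Pow(-7902, -1)), Rational(-7496, 7813)) = Add(Mul(44912, Rational(-1, 7902)), Rational(-7496, 7813)) = Add(Rational(-22456, 3951), Rational(-7496, 7813)) = Rational(-205065424, 30869163)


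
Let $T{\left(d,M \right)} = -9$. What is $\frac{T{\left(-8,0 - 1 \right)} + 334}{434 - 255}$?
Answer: $\frac{325}{179} \approx 1.8156$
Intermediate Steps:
$\frac{T{\left(-8,0 - 1 \right)} + 334}{434 - 255} = \frac{-9 + 334}{434 - 255} = \frac{325}{179}$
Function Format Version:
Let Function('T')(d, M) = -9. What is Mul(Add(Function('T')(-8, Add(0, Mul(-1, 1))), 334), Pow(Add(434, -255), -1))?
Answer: Rational(325, 179) ≈ 1.8156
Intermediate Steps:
Mul(Add(Function('T')(-8, Add(0, Mul(-1, 1))), 334), Pow(Add(434, -255), -1)) = Mul(Add(-9, 334), Pow(Add(434, -255), -1)) = Mul(325, Pow(179, -1)) = Mul(325, Rational(1, 179)) = Rational(325, 179)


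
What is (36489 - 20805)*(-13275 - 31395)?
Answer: -700604280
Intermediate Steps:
(36489 - 20805)*(-13275 - 31395) = 15684*(-44670) = -700604280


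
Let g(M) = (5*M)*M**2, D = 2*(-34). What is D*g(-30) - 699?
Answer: 9179301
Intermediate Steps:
D = -68
g(M) = 5*M**3
D*g(-30) - 699 = -340*(-30)**3 - 699 = -340*(-27000) - 699 = -68*(-135000) - 699 = 9180000 - 699 = 9179301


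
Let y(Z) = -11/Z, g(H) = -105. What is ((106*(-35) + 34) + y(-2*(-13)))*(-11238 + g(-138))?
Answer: 1084243341/26 ≈ 4.1702e+7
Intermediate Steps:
((106*(-35) + 34) + y(-2*(-13)))*(-11238 + g(-138)) = ((106*(-35) + 34) - 11/((-2*(-13))))*(-11238 - 105) = ((-3710 + 34) - 11/26)*(-11343) = (-3676 - 11*1/26)*(-11343) = (-3676 - 11/26)*(-11343) = -95587/26*(-11343) = 1084243341/26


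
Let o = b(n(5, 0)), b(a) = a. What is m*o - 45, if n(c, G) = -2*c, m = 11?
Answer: -155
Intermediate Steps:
o = -10 (o = -2*5 = -10)
m*o - 45 = 11*(-10) - 45 = -110 - 45 = -155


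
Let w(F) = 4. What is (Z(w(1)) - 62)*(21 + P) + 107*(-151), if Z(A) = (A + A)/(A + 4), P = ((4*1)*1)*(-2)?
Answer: -16950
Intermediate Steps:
P = -8 (P = (4*1)*(-2) = 4*(-2) = -8)
Z(A) = 2*A/(4 + A) (Z(A) = (2*A)/(4 + A) = 2*A/(4 + A))
(Z(w(1)) - 62)*(21 + P) + 107*(-151) = (2*4/(4 + 4) - 62)*(21 - 8) + 107*(-151) = (2*4/8 - 62)*13 - 16157 = (2*4*(⅛) - 62)*13 - 16157 = (1 - 62)*13 - 16157 = -61*13 - 16157 = -793 - 16157 = -16950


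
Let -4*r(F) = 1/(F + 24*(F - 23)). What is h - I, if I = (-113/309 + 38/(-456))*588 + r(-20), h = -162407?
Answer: -70276655111/433424 ≈ -1.6214e+5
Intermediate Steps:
r(F) = -1/(4*(-552 + 25*F)) (r(F) = -1/(4*(F + 24*(F - 23))) = -1/(4*(F + 24*(-23 + F))) = -1/(4*(F + (-552 + 24*F))) = -1/(4*(-552 + 25*F)))
I = -114436457/433424 (I = (-113/309 + 38/(-456))*588 - 1/(-2208 + 100*(-20)) = (-113*1/309 + 38*(-1/456))*588 - 1/(-2208 - 2000) = (-113/309 - 1/12)*588 - 1/(-4208) = -185/412*588 - 1*(-1/4208) = -27195/103 + 1/4208 = -114436457/433424 ≈ -264.03)
h - I = -162407 - 1*(-114436457/433424) = -162407 + 114436457/433424 = -70276655111/433424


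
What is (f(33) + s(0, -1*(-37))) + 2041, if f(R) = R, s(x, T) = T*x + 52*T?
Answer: 3998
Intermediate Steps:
s(x, T) = 52*T + T*x
(f(33) + s(0, -1*(-37))) + 2041 = (33 + (-1*(-37))*(52 + 0)) + 2041 = (33 + 37*52) + 2041 = (33 + 1924) + 2041 = 1957 + 2041 = 3998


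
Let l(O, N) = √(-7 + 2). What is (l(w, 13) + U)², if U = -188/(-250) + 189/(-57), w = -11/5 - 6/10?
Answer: 8872796/5640625 - 12178*I*√5/2375 ≈ 1.573 - 11.466*I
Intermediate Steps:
w = -14/5 (w = -11*⅕ - 6*⅒ = -11/5 - ⅗ = -14/5 ≈ -2.8000)
U = -6089/2375 (U = -188*(-1/250) + 189*(-1/57) = 94/125 - 63/19 = -6089/2375 ≈ -2.5638)
l(O, N) = I*√5 (l(O, N) = √(-5) = I*√5)
(l(w, 13) + U)² = (I*√5 - 6089/2375)² = (-6089/2375 + I*√5)²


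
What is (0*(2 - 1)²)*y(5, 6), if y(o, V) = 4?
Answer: 0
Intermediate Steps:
(0*(2 - 1)²)*y(5, 6) = (0*(2 - 1)²)*4 = (0*1²)*4 = (0*1)*4 = 0*4 = 0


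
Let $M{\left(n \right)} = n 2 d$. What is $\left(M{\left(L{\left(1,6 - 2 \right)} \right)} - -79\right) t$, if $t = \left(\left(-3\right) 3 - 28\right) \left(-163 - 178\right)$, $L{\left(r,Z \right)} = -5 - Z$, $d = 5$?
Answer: $-138787$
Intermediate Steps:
$M{\left(n \right)} = 10 n$ ($M{\left(n \right)} = n 2 \cdot 5 = 2 n 5 = 10 n$)
$t = 12617$ ($t = \left(-9 - 28\right) \left(-341\right) = \left(-37\right) \left(-341\right) = 12617$)
$\left(M{\left(L{\left(1,6 - 2 \right)} \right)} - -79\right) t = \left(10 \left(-5 - \left(6 - 2\right)\right) - -79\right) 12617 = \left(10 \left(-5 - 4\right) + 79\right) 12617 = \left(10 \left(-9\right) + 79\right) 12617 = \left(-90 + 79\right) 12617 = \left(-11\right) 12617 = -138787$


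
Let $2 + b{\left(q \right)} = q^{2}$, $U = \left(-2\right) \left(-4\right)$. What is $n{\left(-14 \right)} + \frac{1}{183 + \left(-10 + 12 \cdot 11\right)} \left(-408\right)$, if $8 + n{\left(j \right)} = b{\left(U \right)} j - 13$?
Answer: $- \frac{271553}{305} \approx -890.34$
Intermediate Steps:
$U = 8$
$b{\left(q \right)} = -2 + q^{2}$
$n{\left(j \right)} = -21 + 62 j$ ($n{\left(j \right)} = -8 + \left(\left(-2 + 8^{2}\right) j - 13\right) = -8 + \left(\left(-2 + 64\right) j - 13\right) = -8 + \left(62 j - 13\right) = -8 + \left(-13 + 62 j\right) = -21 + 62 j$)
$n{\left(-14 \right)} + \frac{1}{183 + \left(-10 + 12 \cdot 11\right)} \left(-408\right) = \left(-21 + 62 \left(-14\right)\right) + \frac{1}{183 + \left(-10 + 12 \cdot 11\right)} \left(-408\right) = \left(-21 - 868\right) + \frac{1}{183 + \left(-10 + 132\right)} \left(-408\right) = -889 + \frac{1}{183 + 122} \left(-408\right) = -889 + \frac{1}{305} \left(-408\right) = -889 - \frac{408}{305} = - \frac{271553}{305}$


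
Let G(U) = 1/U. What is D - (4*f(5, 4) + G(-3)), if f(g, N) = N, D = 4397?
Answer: 13144/3 ≈ 4381.3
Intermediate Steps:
G(U) = 1/U
D - (4*f(5, 4) + G(-3)) = 4397 - (4*4 + 1/(-3)) = 4397 - (16 - ⅓) = 4397 - 1*47/3 = 4397 - 47/3 = 13144/3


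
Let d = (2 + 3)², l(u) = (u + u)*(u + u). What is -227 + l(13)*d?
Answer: 16673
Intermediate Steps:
l(u) = 4*u² (l(u) = (2*u)*(2*u) = 4*u²)
d = 25 (d = 5² = 25)
-227 + l(13)*d = -227 + (4*13²)*25 = -227 + (4*169)*25 = -227 + 676*25 = -227 + 16900 = 16673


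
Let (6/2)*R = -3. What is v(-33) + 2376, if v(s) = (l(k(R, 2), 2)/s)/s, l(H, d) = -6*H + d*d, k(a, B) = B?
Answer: 2587456/1089 ≈ 2376.0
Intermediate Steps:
R = -1 (R = (⅓)*(-3) = -1)
l(H, d) = d² - 6*H (l(H, d) = -6*H + d² = d² - 6*H)
v(s) = -8/s² (v(s) = ((2² - 6*2)/s)/s = ((4 - 12)/s)/s = (-8/s)/s = -8/s²)
v(-33) + 2376 = -8/(-33)² + 2376 = -8*1/1089 + 2376 = -8/1089 + 2376 = 2587456/1089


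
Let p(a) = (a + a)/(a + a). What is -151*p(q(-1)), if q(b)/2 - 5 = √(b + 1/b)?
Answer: -151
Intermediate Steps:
q(b) = 10 + 2*√(b + 1/b)
p(a) = 1 (p(a) = (2*a)/((2*a)) = (2*a)*(1/(2*a)) = 1)
-151*p(q(-1)) = -151*1 = -151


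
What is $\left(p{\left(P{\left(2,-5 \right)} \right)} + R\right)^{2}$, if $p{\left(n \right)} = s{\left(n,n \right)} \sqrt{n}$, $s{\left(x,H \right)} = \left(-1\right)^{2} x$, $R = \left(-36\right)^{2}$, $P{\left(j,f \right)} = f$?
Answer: $1679491 - 12960 i \sqrt{5} \approx 1.6795 \cdot 10^{6} - 28979.0 i$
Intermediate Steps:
$R = 1296$
$s{\left(x,H \right)} = x$ ($s{\left(x,H \right)} = 1 x = x$)
$p{\left(n \right)} = n^{\frac{3}{2}}$ ($p{\left(n \right)} = n \sqrt{n} = n^{\frac{3}{2}}$)
$\left(p{\left(P{\left(2,-5 \right)} \right)} + R\right)^{2} = \left(\left(-5\right)^{\frac{3}{2}} + 1296\right)^{2} = \left(- 5 i \sqrt{5} + 1296\right)^{2} = \left(1296 - 5 i \sqrt{5}\right)^{2}$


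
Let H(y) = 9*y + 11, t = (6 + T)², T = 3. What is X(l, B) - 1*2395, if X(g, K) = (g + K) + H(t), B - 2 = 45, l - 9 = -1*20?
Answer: -1619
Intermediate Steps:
l = -11 (l = 9 - 1*20 = 9 - 20 = -11)
t = 81 (t = (6 + 3)² = 9² = 81)
B = 47 (B = 2 + 45 = 47)
H(y) = 11 + 9*y
X(g, K) = 740 + K + g (X(g, K) = (g + K) + (11 + 9*81) = (K + g) + (11 + 729) = (K + g) + 740 = 740 + K + g)
X(l, B) - 1*2395 = (740 + 47 - 11) - 1*2395 = 776 - 2395 = -1619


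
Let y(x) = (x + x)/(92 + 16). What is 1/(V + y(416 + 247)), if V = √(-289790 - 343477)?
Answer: 234/12072197 - 972*I*√70363/205227349 ≈ 1.9383e-5 - 0.0012563*I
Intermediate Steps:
V = 3*I*√70363 (V = √(-633267) = 3*I*√70363 ≈ 795.78*I)
y(x) = x/54 (y(x) = (2*x)/108 = (2*x)*(1/108) = x/54)
1/(V + y(416 + 247)) = 1/(3*I*√70363 + (416 + 247)/54) = 1/(3*I*√70363 + (1/54)*663) = 1/(3*I*√70363 + 221/18) = 1/(221/18 + 3*I*√70363)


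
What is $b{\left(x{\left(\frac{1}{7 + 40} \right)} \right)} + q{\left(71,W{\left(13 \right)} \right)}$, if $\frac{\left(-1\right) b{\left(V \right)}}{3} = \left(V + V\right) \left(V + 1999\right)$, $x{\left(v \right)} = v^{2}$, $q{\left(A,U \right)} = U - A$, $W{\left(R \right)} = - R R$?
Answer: $- \frac{1197618192}{4879681} \approx -245.43$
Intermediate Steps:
$W{\left(R \right)} = - R^{2}$
$b{\left(V \right)} = - 6 V \left(1999 + V\right)$ ($b{\left(V \right)} = - 3 \left(V + V\right) \left(V + 1999\right) = - 3 \cdot 2 V \left(1999 + V\right) = - 6 V \left(1999 + V\right)$)
$b{\left(x{\left(\frac{1}{7 + 40} \right)} \right)} + q{\left(71,W{\left(13 \right)} \right)} = - 6 \left(\frac{1}{7 + 40}\right)^{2} \left(1999 + \left(\frac{1}{7 + 40}\right)^{2}\right) - 240 = - 6 \left(\frac{1}{47}\right)^{2} \left(1999 + \left(\frac{1}{47}\right)^{2}\right) - 240 = - \frac{6 \left(1999 + \left(\frac{1}{47}\right)^{2}\right)}{2209} - 240 = \left(-6\right) \frac{1}{2209} \left(1999 + \frac{1}{2209}\right) - 240 = \left(-6\right) \frac{1}{2209} \cdot \frac{4415792}{2209} - 240 = - \frac{26494752}{4879681} - 240 = - \frac{1197618192}{4879681}$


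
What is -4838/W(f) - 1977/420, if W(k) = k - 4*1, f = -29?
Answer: 655573/4620 ≈ 141.90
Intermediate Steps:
W(k) = -4 + k (W(k) = k - 4 = -4 + k)
-4838/W(f) - 1977/420 = -4838/(-4 - 29) - 1977/420 = -4838/(-33) - 1977*1/420 = -4838*(-1/33) - 659/140 = 4838/33 - 659/140 = 655573/4620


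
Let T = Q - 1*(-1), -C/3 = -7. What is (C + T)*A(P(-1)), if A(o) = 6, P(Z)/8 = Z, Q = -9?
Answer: 78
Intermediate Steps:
P(Z) = 8*Z
C = 21 (C = -3*(-7) = 21)
T = -8 (T = -9 - 1*(-1) = -9 + 1 = -8)
(C + T)*A(P(-1)) = (21 - 8)*6 = 13*6 = 78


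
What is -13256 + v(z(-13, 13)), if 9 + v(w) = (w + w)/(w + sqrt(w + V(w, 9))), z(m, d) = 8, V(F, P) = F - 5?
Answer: -702917/53 - 16*sqrt(11)/53 ≈ -13264.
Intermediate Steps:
V(F, P) = -5 + F
v(w) = -9 + 2*w/(w + sqrt(-5 + 2*w)) (v(w) = -9 + (w + w)/(w + sqrt(w + (-5 + w))) = -9 + (2*w)/(w + sqrt(-5 + 2*w)) = -9 + 2*w/(w + sqrt(-5 + 2*w)))
-13256 + v(z(-13, 13)) = -13256 + (-9*sqrt(-5 + 2*8) - 7*8)/(8 + sqrt(-5 + 2*8)) = -13256 + (-9*sqrt(-5 + 16) - 56)/(8 + sqrt(-5 + 16)) = -13256 + (-9*sqrt(11) - 56)/(8 + sqrt(11)) = -13256 + (-56 - 9*sqrt(11))/(8 + sqrt(11))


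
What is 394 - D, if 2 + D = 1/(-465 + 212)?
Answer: 100189/253 ≈ 396.00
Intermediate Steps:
D = -507/253 (D = -2 + 1/(-465 + 212) = -2 + 1/(-253) = -2 - 1/253 = -507/253 ≈ -2.0040)
394 - D = 394 - 1*(-507/253) = 394 + 507/253 = 100189/253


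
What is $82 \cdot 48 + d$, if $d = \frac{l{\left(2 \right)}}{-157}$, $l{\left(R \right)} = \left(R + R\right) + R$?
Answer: $\frac{617946}{157} \approx 3936.0$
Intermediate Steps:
$l{\left(R \right)} = 3 R$ ($l{\left(R \right)} = 2 R + R = 3 R$)
$d = - \frac{6}{157}$ ($d = \frac{3 \cdot 2}{-157} = 6 \left(- \frac{1}{157}\right) = - \frac{6}{157} \approx -0.038217$)
$82 \cdot 48 + d = 82 \cdot 48 - \frac{6}{157} = 3936 - \frac{6}{157} = \frac{617946}{157}$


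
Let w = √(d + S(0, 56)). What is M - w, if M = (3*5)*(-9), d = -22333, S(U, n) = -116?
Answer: -135 - I*√22449 ≈ -135.0 - 149.83*I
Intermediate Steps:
M = -135 (M = 15*(-9) = -135)
w = I*√22449 (w = √(-22333 - 116) = √(-22449) = I*√22449 ≈ 149.83*I)
M - w = -135 - I*√22449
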